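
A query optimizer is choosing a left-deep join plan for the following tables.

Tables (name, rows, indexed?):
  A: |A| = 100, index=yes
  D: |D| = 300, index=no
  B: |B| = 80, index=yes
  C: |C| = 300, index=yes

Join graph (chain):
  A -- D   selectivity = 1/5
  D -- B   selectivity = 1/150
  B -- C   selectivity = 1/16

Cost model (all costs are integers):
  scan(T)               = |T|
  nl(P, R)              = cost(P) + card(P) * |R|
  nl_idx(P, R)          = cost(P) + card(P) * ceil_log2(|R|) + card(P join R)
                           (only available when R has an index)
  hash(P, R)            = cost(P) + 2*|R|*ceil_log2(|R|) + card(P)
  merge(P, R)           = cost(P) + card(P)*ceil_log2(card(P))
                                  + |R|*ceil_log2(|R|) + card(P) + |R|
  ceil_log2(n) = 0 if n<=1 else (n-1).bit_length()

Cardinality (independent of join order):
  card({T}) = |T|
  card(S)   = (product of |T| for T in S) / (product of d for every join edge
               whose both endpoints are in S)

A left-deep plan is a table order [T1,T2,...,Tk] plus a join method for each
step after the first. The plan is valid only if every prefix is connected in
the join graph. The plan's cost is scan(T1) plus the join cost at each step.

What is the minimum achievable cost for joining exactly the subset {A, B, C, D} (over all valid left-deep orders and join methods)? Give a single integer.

10560

Selinger DP over subsets of {A,B,C,D}:
  {A}: scan cost=100, card=100
  {D}: scan cost=300, card=300
  {B}: scan cost=80, card=80
  {C}: scan cost=300, card=300
  {AD}: card=6000; try (A,hash)→2000, (D,merge)→3900, (A,merge)→4100, (D,hash)→5600, (A,nl_idx)→8400, (D,nl)→30100 …(+1); best=2000 via (A,hash)
  {BD}: card=160; try (B,hash)→1720, (B,nl_idx)→2560, (D,merge)→3720, (B,merge)→3940, (D,hash)→5560, (D,nl)→24080 …(+1); best=1720 via (B,hash)
  {BC}: card=1500; try (B,hash)→1720, (C,nl_idx)→2300, (C,merge)→3720, (B,nl_idx)→3900, (B,merge)→3940, (C,hash)→5560 …(+2); best=1720 via (B,hash)
  {ABD}: card=3200; try (A,hash)→3280, (A,merge)→3960, (A,nl_idx)→6040, (B,hash)→9120, (A,nl)→17720, (B,nl_idx)→47200 …(+2); best=3280 via (A,hash)
  {BCD}: card=3000; try (C,merge)→6160, (C,nl_idx)→6160, (C,hash)→7280, (D,hash)→8620, (D,merge)→22720, (C,nl)→49720 …(+1); best=6160 via (C,merge)
  {ABCD}: card=60000; try (A,hash)→10560, (C,hash)→11880, (A,merge)→45960, (C,merge)→47880, (A,nl_idx)→87160, (C,nl_idx)→92080 …(+2); best=10560 via (A,hash)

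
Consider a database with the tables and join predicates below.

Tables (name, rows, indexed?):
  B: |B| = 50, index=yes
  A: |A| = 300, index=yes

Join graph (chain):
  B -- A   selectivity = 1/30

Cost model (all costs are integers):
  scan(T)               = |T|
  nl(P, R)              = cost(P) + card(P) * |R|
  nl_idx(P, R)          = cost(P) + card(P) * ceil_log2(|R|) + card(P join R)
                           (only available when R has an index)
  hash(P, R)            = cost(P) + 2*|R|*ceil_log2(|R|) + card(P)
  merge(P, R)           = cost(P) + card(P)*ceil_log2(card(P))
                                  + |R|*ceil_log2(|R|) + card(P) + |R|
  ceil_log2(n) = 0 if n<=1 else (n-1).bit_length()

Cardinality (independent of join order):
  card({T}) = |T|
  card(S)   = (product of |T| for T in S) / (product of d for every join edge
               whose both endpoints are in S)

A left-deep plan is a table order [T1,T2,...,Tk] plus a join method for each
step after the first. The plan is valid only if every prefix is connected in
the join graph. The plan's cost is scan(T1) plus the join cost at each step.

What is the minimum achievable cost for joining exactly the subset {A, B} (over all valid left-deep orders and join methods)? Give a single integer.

Selinger DP over subsets of {A,B}:
  {B}: scan cost=50, card=50
  {A}: scan cost=300, card=300
  {AB}: card=500; try (A,nl_idx)→1000, (B,hash)→1200, (B,nl_idx)→2600, (A,merge)→3400, (B,merge)→3650, (A,hash)→5500 …(+2); best=1000 via (A,nl_idx)

1000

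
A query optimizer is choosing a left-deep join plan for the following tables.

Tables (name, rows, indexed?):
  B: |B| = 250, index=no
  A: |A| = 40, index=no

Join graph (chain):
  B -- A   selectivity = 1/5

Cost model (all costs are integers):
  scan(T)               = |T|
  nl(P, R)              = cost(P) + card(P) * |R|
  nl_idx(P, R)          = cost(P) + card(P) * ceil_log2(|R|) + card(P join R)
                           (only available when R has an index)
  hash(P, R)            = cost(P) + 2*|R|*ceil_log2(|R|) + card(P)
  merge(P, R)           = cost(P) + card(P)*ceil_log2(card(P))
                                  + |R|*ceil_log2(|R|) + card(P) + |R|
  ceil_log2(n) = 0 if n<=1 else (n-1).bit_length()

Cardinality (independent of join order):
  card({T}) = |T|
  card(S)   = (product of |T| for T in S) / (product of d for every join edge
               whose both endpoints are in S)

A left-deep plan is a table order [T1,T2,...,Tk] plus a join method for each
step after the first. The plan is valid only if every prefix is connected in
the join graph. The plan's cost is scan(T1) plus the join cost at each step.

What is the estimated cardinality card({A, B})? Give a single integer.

Tables in S: A(40), B(250)
Edges inside S: B-A(d=5)
numerator = 40 * 250 = 10000
denominator = 5 = 5
card(S) = 10000 / 5 = 2000

2000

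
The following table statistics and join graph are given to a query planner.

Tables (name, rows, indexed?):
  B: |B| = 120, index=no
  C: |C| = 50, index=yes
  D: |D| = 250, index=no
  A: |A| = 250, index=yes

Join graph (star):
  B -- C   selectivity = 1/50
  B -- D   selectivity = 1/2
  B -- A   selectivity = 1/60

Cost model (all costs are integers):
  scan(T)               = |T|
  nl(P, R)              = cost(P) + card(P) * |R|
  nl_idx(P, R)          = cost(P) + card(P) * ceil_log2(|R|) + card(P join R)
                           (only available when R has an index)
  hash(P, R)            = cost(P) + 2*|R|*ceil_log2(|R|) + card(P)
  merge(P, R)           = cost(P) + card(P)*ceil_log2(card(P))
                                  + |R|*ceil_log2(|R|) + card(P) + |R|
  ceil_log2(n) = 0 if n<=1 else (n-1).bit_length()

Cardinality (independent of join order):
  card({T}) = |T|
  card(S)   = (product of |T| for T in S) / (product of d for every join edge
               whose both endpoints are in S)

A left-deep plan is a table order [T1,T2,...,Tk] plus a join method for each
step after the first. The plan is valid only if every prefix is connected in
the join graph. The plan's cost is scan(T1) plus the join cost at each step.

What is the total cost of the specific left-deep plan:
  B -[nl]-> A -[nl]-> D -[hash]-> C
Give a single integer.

step 1: scan B: cost=120, card=120
step 2: join A via nl
    card(P join A) = 120*250/(60) = 500
    cost = 120 + 120*250 = 30120
step 3: join D via nl
    card(P join D) = 500*250/(2) = 62500
    cost = 30120 + 500*250 = 155120
step 4: join C via hash
    card(P join C) = 62500*50/(50) = 62500
    cost = 155120 + 2*50*6 + 62500 = 218220

218220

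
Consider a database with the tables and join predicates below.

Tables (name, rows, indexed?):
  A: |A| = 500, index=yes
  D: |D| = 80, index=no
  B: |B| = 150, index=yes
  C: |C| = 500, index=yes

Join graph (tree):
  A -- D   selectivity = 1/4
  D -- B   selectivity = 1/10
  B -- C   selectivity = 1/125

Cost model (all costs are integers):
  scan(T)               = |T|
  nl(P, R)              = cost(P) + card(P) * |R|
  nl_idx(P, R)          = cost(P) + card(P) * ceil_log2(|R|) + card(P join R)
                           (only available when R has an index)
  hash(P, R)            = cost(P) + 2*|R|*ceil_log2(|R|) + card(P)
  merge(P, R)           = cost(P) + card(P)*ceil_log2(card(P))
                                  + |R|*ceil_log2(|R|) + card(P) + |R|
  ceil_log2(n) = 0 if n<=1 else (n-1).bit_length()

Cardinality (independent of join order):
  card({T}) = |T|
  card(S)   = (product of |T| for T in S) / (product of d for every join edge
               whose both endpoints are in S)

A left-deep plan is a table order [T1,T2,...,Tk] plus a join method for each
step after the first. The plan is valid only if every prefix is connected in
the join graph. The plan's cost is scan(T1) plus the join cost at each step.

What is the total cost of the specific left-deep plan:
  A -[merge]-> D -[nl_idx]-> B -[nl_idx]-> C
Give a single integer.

step 1: scan A: cost=500, card=500
step 2: join D via merge
    card(P join D) = 500*80/(4) = 10000
    cost = 500 + 500*9 + 80*7 + 500 + 80 = 6140
step 3: join B via nl_idx
    card(P join B) = 10000*150/(10) = 150000
    cost = 6140 + 10000*8 + 150000 = 236140
step 4: join C via nl_idx
    card(P join C) = 150000*500/(125) = 600000
    cost = 236140 + 150000*9 + 600000 = 2186140

2186140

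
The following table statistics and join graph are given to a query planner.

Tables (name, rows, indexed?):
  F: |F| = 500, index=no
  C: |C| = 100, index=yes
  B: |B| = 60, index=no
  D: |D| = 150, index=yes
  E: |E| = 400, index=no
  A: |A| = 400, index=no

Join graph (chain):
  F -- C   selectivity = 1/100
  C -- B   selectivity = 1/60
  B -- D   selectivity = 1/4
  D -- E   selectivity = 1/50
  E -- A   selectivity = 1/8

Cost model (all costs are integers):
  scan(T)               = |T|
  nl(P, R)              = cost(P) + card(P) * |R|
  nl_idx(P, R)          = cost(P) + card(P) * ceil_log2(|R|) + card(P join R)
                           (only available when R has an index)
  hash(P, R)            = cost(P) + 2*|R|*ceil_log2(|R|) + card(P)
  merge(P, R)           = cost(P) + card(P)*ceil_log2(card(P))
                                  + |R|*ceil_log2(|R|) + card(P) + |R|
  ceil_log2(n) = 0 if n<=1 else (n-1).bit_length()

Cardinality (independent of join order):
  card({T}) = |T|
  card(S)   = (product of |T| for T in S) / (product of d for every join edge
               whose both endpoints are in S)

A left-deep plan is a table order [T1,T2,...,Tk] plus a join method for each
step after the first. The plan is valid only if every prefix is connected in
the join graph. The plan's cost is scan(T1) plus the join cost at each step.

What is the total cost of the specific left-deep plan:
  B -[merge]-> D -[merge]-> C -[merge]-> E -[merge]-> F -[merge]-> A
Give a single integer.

3423630

step 1: scan B: cost=60, card=60
step 2: join D via merge
    card(P join D) = 60*150/(4) = 2250
    cost = 60 + 60*6 + 150*8 + 60 + 150 = 1830
step 3: join C via merge
    card(P join C) = 2250*100/(60) = 3750
    cost = 1830 + 2250*12 + 100*7 + 2250 + 100 = 31880
step 4: join E via merge
    card(P join E) = 3750*400/(50) = 30000
    cost = 31880 + 3750*12 + 400*9 + 3750 + 400 = 84630
step 5: join F via merge
    card(P join F) = 30000*500/(100) = 150000
    cost = 84630 + 30000*15 + 500*9 + 30000 + 500 = 569630
step 6: join A via merge
    card(P join A) = 150000*400/(8) = 7500000
    cost = 569630 + 150000*18 + 400*9 + 150000 + 400 = 3423630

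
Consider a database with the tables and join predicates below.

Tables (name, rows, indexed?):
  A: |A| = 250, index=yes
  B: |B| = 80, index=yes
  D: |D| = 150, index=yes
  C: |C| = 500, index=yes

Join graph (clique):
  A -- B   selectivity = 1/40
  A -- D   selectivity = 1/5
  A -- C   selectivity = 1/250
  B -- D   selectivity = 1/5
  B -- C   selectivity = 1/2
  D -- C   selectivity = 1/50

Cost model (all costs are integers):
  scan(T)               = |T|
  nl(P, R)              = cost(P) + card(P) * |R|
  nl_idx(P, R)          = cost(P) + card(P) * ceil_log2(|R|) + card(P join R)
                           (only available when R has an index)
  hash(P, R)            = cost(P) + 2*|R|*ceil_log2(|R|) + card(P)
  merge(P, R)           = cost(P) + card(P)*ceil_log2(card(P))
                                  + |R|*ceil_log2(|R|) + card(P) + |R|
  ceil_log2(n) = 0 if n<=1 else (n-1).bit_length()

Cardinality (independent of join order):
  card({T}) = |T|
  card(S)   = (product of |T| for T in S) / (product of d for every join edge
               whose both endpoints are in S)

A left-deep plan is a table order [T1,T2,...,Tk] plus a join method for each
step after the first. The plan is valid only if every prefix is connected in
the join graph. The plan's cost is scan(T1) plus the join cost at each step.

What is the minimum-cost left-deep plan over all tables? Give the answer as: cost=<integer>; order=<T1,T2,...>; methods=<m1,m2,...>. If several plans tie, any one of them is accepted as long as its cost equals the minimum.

Selinger DP (subsets sized 1..n):
  {A}: scan cost=250, card=250
  {B}: scan cost=80, card=80
  {D}: scan cost=150, card=150
  {C}: scan cost=500, card=500
  {AB}: card=500; try (A,nl_idx)→1220, (B,hash)→1620, (B,nl_idx)→2500, (A,merge)→2970, (B,merge)→3140, (A,hash)→4160 …(+2); best=1220 via (A,nl_idx)
  {AD}: card=7500; try (D,hash)→2900, (A,merge)→3750, (D,merge)→3850, (A,hash)→4300, (A,nl_idx)→8850, (D,nl_idx)→9750 …(+2); best=2900 via (D,hash)
  {AC}: card=500; try (C,nl_idx)→3000, (A,hash)→5000, (A,nl_idx)→5000, (C,merge)→7500, (A,merge)→7750, (C,hash)→9500 …(+2); best=3000 via (C,nl_idx)
  {BD}: card=2400; try (B,hash)→1420, (D,merge)→2070, (B,merge)→2140, (D,hash)→2560, (D,nl_idx)→3120, (B,nl_idx)→3600 …(+2); best=1420 via (B,hash)
  {BC}: card=20000; try (B,hash)→2120, (C,merge)→5720, (B,merge)→6140, (C,hash)→9160, (C,nl_idx)→20800, (B,nl_idx)→24000 …(+2); best=2120 via (B,hash)
  {CD}: card=1500; try (C,nl_idx)→3000, (D,hash)→3400, (D,nl_idx)→6000, (C,merge)→6500, (D,merge)→6850, (C,hash)→9300 …(+2); best=3000 via (C,nl_idx)
  {ABD}: card=3000; try (D,hash)→4120, (D,merge)→7570, (A,hash)→7820, (D,nl_idx)→8220, (B,hash)→11520, (A,nl_idx)→23620 …(+6); best=4120 via (D,hash)
  {ABC}: card=500; try (B,hash)→4620, (C,nl_idx)→6220, (B,nl_idx)→7000, (B,merge)→8640, (C,hash)→10720, (C,merge)→11220 …(+6); best=4620 via (B,hash)
  {ACD}: card=300; try (D,hash)→5900, (D,nl_idx)→7300, (A,hash)→8500, (D,merge)→9350, (A,nl_idx)→15300, (C,hash)→19400 …(+6); best=5900 via (D,hash)
  {BCD}: card=12000; try (B,hash)→5620, (C,hash)→12820, (B,merge)→21640, (D,hash)→24520, (B,nl_idx)→25500, (C,nl_idx)→35020 …(+6); best=5620 via (B,hash)
  {ABCD}: card=60; try (B,hash)→7320, (D,hash)→7520, (B,nl_idx)→8060, (D,nl_idx)→8680, (B,merge)→9540, (D,merge)→10970 …(+10); best=7320 via (B,hash)

cost=7320; order=A,C,D,B; methods=nl_idx,hash,hash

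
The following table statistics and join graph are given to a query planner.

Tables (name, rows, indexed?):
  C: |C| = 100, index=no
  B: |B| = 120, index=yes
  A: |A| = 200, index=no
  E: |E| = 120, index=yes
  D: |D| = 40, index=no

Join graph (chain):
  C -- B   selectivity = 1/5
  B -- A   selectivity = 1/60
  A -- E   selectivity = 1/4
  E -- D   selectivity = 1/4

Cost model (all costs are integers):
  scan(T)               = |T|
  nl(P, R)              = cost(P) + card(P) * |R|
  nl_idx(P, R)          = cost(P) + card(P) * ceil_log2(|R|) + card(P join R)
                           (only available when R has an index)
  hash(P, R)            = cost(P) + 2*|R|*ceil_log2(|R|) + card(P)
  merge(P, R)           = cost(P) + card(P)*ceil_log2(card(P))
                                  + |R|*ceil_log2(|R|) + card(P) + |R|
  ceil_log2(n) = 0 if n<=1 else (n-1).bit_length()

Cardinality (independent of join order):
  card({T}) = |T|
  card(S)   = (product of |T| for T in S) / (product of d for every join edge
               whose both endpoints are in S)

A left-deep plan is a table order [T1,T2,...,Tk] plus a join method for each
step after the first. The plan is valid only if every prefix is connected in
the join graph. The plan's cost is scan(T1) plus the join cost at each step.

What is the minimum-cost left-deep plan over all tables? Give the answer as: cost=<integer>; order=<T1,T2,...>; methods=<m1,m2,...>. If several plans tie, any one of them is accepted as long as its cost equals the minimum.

Selinger DP (subsets sized 1..n):
  {C}: scan cost=100, card=100
  {B}: scan cost=120, card=120
  {A}: scan cost=200, card=200
  {E}: scan cost=120, card=120
  {D}: scan cost=40, card=40
  {BC}: card=2400; try (C,hash)→1640, (B,merge)→1860, (C,merge)→1880, (B,hash)→1880, (B,nl_idx)→3200, (B,nl)→12100 …(+1); best=1640 via (C,hash)
  {AB}: card=400; try (B,nl_idx)→2000, (B,hash)→2080, (A,merge)→2880, (B,merge)→2960, (A,hash)→3440, (A,nl)→24120 …(+1); best=2000 via (B,nl_idx)
  {AE}: card=6000; try (E,hash)→2080, (A,merge)→2880, (E,merge)→2960, (A,hash)→3440, (E,nl_idx)→7600, (A,nl)→24120 …(+1); best=2080 via (E,hash)
  {DE}: card=1200; try (D,hash)→720, (E,merge)→1280, (D,merge)→1360, (E,nl_idx)→1520, (E,hash)→1760, (E,nl)→4840 …(+1); best=720 via (D,hash)
  {ABC}: card=8000; try (C,hash)→3800, (C,merge)→6800, (A,hash)→7240, (A,merge)→34640, (C,nl)→42000, (A,nl)→481640; best=3800 via (C,hash)
  {ABE}: card=12000; try (E,hash)→4080, (E,merge)→6960, (B,hash)→9760, (E,nl_idx)→16800, (E,nl)→50000, (B,nl_idx)→56080 …(+2); best=4080 via (E,hash)
  {ADE}: card=60000; try (A,hash)→5120, (D,hash)→8560, (A,merge)→16920, (D,merge)→86360, (A,nl)→240720, (D,nl)→242080; best=5120 via (A,hash)
  {ABCE}: card=240000; try (E,hash)→13480, (C,hash)→17480, (E,merge)→116760, (C,merge)→184880, (E,nl_idx)→299800, (E,nl)→963800 …(+1); best=13480 via (E,hash)
  {ABDE}: card=120000; try (D,hash)→16560, (B,hash)→66800, (D,merge)→184360, (D,nl)→484080, (B,nl_idx)→545120, (B,merge)→1026080 …(+1); best=16560 via (D,hash)
  {ABCDE}: card=2400000; try (C,hash)→137960, (D,hash)→253960, (C,merge)→2177360, (D,merge)→4573760, (D,nl)→9613480, (C,nl)→12016560; best=137960 via (C,hash)

cost=137960; order=A,B,E,D,C; methods=nl_idx,hash,hash,hash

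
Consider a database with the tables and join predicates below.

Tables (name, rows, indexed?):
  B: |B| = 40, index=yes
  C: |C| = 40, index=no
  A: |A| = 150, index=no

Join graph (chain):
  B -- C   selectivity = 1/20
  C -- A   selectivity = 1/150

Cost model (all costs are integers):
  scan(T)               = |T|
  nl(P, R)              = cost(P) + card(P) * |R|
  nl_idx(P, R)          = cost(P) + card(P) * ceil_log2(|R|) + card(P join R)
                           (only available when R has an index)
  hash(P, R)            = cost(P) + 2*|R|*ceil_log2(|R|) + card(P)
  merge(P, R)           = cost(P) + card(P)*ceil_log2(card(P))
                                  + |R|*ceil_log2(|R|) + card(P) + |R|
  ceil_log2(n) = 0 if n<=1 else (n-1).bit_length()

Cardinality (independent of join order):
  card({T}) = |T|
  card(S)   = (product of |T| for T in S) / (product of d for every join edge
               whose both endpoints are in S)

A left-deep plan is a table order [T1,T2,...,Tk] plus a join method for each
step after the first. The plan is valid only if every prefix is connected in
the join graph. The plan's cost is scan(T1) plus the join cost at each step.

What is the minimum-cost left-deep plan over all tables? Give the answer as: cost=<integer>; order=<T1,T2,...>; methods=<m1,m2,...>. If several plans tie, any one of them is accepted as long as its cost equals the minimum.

Selinger DP (subsets sized 1..n):
  {B}: scan cost=40, card=40
  {C}: scan cost=40, card=40
  {A}: scan cost=150, card=150
  {BC}: card=80; try (B,nl_idx)→360, (C,hash)→560, (B,hash)→560, (C,merge)→600, (B,merge)→600, (C,nl)→1640 …(+1); best=360 via (B,nl_idx)
  {AC}: card=40; try (C,hash)→780, (A,merge)→1670, (C,merge)→1780, (A,hash)→2480, (A,nl)→6040, (C,nl)→6150; best=780 via (C,hash)
  {ABC}: card=80; try (B,nl_idx)→1100, (B,hash)→1300, (B,merge)→1340, (A,merge)→2350, (B,nl)→2380, (A,hash)→2840 …(+1); best=1100 via (B,nl_idx)

cost=1100; order=A,C,B; methods=hash,nl_idx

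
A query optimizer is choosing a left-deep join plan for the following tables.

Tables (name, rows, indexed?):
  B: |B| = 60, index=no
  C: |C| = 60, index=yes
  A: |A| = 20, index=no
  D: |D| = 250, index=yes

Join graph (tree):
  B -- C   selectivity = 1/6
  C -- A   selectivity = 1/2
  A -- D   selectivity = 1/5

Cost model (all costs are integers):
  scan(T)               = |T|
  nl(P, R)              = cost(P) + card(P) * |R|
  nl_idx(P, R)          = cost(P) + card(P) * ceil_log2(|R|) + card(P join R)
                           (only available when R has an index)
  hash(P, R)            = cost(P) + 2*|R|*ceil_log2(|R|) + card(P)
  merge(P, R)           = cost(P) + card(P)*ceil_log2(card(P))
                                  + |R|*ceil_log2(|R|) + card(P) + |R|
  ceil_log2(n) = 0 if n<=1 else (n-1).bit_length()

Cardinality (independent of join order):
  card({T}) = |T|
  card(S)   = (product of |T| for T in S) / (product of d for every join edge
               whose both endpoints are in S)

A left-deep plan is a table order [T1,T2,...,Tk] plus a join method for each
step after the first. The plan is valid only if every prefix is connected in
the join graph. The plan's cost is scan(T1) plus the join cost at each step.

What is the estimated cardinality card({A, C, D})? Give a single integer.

30000

Tables in S: A(20), C(60), D(250)
Edges inside S: C-A(d=2), A-D(d=5)
numerator = 20 * 60 * 250 = 300000
denominator = 2 * 5 = 10
card(S) = 300000 / 10 = 30000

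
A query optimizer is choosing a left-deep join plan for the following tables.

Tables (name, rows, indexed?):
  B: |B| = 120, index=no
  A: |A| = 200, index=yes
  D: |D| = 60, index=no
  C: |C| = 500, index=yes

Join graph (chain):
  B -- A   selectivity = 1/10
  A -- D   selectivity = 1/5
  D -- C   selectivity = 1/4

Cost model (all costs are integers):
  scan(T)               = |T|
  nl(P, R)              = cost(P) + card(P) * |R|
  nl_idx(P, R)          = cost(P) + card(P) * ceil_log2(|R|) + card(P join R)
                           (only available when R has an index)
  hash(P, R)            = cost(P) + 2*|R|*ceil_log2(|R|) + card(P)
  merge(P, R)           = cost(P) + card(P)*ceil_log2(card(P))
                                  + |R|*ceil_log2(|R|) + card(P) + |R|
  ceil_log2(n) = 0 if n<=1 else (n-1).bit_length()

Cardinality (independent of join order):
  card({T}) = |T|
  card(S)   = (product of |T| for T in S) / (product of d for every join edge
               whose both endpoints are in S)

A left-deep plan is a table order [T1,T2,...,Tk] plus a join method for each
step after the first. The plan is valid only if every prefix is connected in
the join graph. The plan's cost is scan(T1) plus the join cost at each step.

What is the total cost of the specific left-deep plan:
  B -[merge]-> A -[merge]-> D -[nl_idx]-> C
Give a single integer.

3893700

step 1: scan B: cost=120, card=120
step 2: join A via merge
    card(P join A) = 120*200/(10) = 2400
    cost = 120 + 120*7 + 200*8 + 120 + 200 = 2880
step 3: join D via merge
    card(P join D) = 2400*60/(5) = 28800
    cost = 2880 + 2400*12 + 60*6 + 2400 + 60 = 34500
step 4: join C via nl_idx
    card(P join C) = 28800*500/(4) = 3600000
    cost = 34500 + 28800*9 + 3600000 = 3893700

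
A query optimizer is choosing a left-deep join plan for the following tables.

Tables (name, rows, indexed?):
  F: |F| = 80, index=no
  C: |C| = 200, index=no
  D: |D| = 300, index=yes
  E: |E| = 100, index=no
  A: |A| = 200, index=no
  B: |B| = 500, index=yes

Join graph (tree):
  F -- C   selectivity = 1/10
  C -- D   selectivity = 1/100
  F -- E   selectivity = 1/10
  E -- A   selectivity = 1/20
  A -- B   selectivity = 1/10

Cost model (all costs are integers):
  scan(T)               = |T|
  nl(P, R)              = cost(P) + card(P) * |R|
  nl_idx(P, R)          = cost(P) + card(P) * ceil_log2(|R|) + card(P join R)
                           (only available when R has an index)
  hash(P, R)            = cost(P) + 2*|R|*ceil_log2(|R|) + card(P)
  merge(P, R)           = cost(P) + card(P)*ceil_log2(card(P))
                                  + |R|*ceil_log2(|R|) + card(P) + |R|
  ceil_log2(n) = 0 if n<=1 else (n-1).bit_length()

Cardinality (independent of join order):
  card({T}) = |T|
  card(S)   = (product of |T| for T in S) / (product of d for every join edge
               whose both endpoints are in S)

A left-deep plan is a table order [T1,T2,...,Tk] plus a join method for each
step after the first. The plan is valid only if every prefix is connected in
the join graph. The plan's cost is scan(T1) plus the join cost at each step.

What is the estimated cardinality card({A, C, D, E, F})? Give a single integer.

480000

Tables in S: A(200), C(200), D(300), E(100), F(80)
Edges inside S: F-C(d=10), C-D(d=100), F-E(d=10), E-A(d=20)
numerator = 200 * 200 * 300 * 100 * 80 = 96000000000
denominator = 10 * 100 * 10 * 20 = 200000
card(S) = 96000000000 / 200000 = 480000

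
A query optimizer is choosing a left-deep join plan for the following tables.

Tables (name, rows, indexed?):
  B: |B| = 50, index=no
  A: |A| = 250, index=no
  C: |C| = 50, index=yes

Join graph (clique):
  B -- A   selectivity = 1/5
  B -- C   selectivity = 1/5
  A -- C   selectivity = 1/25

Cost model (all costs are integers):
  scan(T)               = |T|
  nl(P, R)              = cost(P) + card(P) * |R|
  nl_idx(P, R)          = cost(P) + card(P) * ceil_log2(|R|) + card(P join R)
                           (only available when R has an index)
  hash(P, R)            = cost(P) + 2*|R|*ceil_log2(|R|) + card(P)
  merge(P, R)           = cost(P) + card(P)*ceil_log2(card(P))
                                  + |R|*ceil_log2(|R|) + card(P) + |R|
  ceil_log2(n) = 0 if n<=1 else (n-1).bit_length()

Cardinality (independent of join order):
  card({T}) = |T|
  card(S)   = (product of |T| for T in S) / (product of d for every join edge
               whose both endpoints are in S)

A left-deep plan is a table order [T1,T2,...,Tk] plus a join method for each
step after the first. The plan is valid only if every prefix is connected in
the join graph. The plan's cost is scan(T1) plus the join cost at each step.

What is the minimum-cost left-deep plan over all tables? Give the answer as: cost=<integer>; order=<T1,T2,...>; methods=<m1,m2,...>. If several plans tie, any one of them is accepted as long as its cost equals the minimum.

Selinger DP (subsets sized 1..n):
  {B}: scan cost=50, card=50
  {A}: scan cost=250, card=250
  {C}: scan cost=50, card=50
  {AB}: card=2500; try (B,hash)→1100, (A,merge)→2650, (B,merge)→2850, (A,hash)→4100, (A,nl)→12550, (B,nl)→12750; best=1100 via (B,hash)
  {BC}: card=500; try (C,hash)→700, (B,hash)→700, (C,merge)→750, (B,merge)→750, (C,nl_idx)→850, (C,nl)→2550 …(+1); best=700 via (C,hash)
  {AC}: card=500; try (C,hash)→1100, (C,nl_idx)→2250, (A,merge)→2650, (C,merge)→2850, (A,hash)→4100, (A,nl)→12550 …(+1); best=1100 via (C,hash)
  {ABC}: card=1000; try (B,hash)→2200, (C,hash)→4200, (A,hash)→5200, (B,merge)→6450, (A,merge)→7950, (C,nl_idx)→17100 …(+4); best=2200 via (B,hash)

cost=2200; order=A,C,B; methods=hash,hash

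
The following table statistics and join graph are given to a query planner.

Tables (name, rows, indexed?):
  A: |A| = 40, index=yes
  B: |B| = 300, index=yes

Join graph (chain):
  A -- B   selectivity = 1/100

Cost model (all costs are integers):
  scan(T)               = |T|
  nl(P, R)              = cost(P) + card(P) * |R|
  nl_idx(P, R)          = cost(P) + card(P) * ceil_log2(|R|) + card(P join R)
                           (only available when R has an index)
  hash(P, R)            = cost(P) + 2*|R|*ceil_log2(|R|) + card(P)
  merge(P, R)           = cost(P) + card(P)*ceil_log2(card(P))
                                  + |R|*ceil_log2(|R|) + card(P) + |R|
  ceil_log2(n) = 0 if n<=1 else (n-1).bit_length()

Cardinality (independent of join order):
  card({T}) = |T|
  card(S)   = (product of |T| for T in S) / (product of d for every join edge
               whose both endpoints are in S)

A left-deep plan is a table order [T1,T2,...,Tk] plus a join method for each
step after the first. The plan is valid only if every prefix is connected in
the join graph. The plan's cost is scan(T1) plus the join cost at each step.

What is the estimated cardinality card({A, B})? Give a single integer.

120

Tables in S: A(40), B(300)
Edges inside S: A-B(d=100)
numerator = 40 * 300 = 12000
denominator = 100 = 100
card(S) = 12000 / 100 = 120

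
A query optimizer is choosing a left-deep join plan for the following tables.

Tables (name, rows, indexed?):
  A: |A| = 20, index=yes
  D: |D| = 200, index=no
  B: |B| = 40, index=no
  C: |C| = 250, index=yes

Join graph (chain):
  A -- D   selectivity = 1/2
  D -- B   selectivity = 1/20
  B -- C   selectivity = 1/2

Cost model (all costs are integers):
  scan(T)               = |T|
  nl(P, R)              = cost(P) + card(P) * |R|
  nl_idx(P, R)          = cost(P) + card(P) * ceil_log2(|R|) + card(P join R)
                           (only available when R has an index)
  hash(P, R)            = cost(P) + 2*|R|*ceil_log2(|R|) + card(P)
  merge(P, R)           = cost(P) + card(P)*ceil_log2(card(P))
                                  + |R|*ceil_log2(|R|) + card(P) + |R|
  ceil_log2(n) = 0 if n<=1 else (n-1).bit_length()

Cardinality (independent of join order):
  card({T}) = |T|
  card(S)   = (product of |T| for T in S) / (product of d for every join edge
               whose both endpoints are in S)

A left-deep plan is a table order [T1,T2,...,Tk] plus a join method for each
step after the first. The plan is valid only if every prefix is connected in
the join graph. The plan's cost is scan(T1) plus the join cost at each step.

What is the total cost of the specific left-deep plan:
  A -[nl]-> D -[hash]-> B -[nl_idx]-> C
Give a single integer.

538500

step 1: scan A: cost=20, card=20
step 2: join D via nl
    card(P join D) = 20*200/(2) = 2000
    cost = 20 + 20*200 = 4020
step 3: join B via hash
    card(P join B) = 2000*40/(20) = 4000
    cost = 4020 + 2*40*6 + 2000 = 6500
step 4: join C via nl_idx
    card(P join C) = 4000*250/(2) = 500000
    cost = 6500 + 4000*8 + 500000 = 538500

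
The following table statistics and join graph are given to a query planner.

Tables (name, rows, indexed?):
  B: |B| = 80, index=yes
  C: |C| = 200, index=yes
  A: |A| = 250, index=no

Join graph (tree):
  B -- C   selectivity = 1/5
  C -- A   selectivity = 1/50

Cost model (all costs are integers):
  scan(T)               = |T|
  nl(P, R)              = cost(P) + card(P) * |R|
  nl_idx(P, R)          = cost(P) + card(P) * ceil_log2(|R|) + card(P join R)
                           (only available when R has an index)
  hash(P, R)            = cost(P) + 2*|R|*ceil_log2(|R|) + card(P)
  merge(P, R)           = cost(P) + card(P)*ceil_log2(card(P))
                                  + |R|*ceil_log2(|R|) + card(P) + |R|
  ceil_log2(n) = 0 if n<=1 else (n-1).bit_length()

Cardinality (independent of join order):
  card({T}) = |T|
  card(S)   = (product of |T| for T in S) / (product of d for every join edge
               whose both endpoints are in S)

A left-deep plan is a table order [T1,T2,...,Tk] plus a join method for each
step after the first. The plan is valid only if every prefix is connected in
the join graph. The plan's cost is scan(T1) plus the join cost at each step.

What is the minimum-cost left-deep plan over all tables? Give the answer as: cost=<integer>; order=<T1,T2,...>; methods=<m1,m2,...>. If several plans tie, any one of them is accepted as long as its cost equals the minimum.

Selinger DP (subsets sized 1..n):
  {B}: scan cost=80, card=80
  {C}: scan cost=200, card=200
  {A}: scan cost=250, card=250
  {BC}: card=3200; try (B,hash)→1520, (C,merge)→2520, (B,merge)→2640, (C,hash)→3360, (C,nl_idx)→3920, (B,nl_idx)→4800 …(+2); best=1520 via (B,hash)
  {AC}: card=1000; try (C,nl_idx)→3250, (C,hash)→3700, (A,merge)→4250, (C,merge)→4300, (A,hash)→4400, (A,nl)→50200 …(+1); best=3250 via (C,nl_idx)
  {ABC}: card=16000; try (B,hash)→5370, (A,hash)→8720, (B,merge)→14890, (B,nl_idx)→26250, (A,merge)→45370, (B,nl)→83250 …(+1); best=5370 via (B,hash)

cost=5370; order=A,C,B; methods=nl_idx,hash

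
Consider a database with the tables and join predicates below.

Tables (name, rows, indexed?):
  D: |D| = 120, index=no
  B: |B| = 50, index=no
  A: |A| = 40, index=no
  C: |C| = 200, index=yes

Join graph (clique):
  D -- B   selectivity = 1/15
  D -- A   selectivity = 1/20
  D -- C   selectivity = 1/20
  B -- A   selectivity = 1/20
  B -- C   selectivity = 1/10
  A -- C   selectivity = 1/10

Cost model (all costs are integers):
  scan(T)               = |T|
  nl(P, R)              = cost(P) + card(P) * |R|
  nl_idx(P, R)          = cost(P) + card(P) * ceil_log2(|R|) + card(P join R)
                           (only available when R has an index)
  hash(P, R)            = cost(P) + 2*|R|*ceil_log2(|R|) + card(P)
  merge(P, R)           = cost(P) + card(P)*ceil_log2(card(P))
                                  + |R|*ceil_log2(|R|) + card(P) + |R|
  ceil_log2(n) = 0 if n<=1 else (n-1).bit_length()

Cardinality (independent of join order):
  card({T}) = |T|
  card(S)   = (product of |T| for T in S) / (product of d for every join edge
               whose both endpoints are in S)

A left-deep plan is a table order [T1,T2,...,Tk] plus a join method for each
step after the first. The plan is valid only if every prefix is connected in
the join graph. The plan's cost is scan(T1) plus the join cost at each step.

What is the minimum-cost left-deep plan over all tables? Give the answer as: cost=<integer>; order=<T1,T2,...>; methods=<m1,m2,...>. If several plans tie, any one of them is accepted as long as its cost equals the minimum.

Selinger DP (subsets sized 1..n):
  {D}: scan cost=120, card=120
  {B}: scan cost=50, card=50
  {A}: scan cost=40, card=40
  {C}: scan cost=200, card=200
  {BD}: card=400; try (B,hash)→840, (D,merge)→1360, (B,merge)→1430, (D,hash)→1780, (D,nl)→6050, (B,nl)→6120; best=840 via (B,hash)
  {AD}: card=240; try (A,hash)→720, (D,merge)→1280, (A,merge)→1360, (D,hash)→1760, (D,nl)→4840, (A,nl)→4920; best=720 via (A,hash)
  {CD}: card=1200; try (D,hash)→2080, (C,nl_idx)→2280, (C,merge)→2880, (D,merge)→2960, (C,hash)→3440, (C,nl)→24120 …(+1); best=2080 via (D,hash)
  {AB}: card=100; try (A,hash)→580, (B,merge)→670, (B,hash)→680, (A,merge)→680, (B,nl)→2040, (A,nl)→2050; best=580 via (A,hash)
  {BC}: card=1000; try (B,hash)→1000, (C,nl_idx)→1450, (C,merge)→2200, (B,merge)→2350, (C,hash)→3300, (C,nl)→10050 …(+1); best=1000 via (B,hash)
  {AC}: card=800; try (A,hash)→880, (C,nl_idx)→1160, (C,merge)→2120, (A,merge)→2280, (C,hash)→3280, (C,nl)→8040 …(+1); best=880 via (A,hash)
  {ABD}: card=40; try (B,hash)→1560, (A,hash)→1720, (D,merge)→2340, (D,hash)→2360, (B,merge)→3230, (A,merge)→5120 …(+3); best=1560 via (B,hash)
  {BCD}: card=400; try (D,hash)→3680, (B,hash)→3880, (C,hash)→4440, (C,nl_idx)→4440, (C,merge)→6640, (D,merge)→12960 …(+4); best=3680 via (D,hash)
  {ACD}: card=240; try (C,nl_idx)→2880, (D,hash)→3360, (A,hash)→3760, (C,hash)→4160, (C,merge)→4680, (D,merge)→10640 …(+4); best=2880 via (C,nl_idx)
  {ABC}: card=200; try (C,nl_idx)→1580, (B,hash)→2280, (A,hash)→2480, (C,merge)→3180, (C,hash)→3880, (B,merge)→10030 …(+4); best=1580 via (C,nl_idx)
  {ABCD}: card=4; try (C,nl_idx)→1884, (D,hash)→3460, (C,merge)→3640, (B,hash)→3720, (D,merge)→4340, (A,hash)→4560 …(+7); best=1884 via (C,nl_idx)

cost=1884; order=D,A,B,C; methods=hash,hash,nl_idx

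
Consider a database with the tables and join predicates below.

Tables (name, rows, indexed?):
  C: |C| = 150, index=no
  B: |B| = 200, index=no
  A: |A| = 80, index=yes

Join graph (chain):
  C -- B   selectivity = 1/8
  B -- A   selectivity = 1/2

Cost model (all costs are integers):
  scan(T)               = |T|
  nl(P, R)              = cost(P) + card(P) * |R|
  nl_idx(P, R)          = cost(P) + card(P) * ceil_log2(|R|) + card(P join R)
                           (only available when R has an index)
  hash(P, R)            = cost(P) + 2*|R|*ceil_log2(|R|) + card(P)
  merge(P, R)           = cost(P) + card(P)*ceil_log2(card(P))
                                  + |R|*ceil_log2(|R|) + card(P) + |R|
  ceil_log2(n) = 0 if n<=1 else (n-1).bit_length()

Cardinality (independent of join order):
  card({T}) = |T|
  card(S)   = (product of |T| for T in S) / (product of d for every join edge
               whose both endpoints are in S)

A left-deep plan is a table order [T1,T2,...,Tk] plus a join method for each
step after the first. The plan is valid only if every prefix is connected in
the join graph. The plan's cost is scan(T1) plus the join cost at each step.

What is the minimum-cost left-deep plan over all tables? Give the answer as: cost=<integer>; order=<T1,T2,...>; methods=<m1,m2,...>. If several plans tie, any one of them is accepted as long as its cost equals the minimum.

cost=7670; order=B,C,A; methods=hash,hash

Selinger DP (subsets sized 1..n):
  {C}: scan cost=150, card=150
  {B}: scan cost=200, card=200
  {A}: scan cost=80, card=80
  {BC}: card=3750; try (C,hash)→2800, (B,merge)→3300, (C,merge)→3350, (B,hash)→3500, (B,nl)→30150, (C,nl)→30200; best=2800 via (C,hash)
  {AB}: card=8000; try (A,hash)→1520, (B,merge)→2520, (A,merge)→2640, (B,hash)→3360, (A,nl_idx)→9600, (B,nl)→16080 …(+1); best=1520 via (A,hash)
  {ABC}: card=150000; try (A,hash)→7670, (C,hash)→11920, (A,merge)→52190, (C,merge)→114870, (A,nl_idx)→179050, (A,nl)→302800 …(+1); best=7670 via (A,hash)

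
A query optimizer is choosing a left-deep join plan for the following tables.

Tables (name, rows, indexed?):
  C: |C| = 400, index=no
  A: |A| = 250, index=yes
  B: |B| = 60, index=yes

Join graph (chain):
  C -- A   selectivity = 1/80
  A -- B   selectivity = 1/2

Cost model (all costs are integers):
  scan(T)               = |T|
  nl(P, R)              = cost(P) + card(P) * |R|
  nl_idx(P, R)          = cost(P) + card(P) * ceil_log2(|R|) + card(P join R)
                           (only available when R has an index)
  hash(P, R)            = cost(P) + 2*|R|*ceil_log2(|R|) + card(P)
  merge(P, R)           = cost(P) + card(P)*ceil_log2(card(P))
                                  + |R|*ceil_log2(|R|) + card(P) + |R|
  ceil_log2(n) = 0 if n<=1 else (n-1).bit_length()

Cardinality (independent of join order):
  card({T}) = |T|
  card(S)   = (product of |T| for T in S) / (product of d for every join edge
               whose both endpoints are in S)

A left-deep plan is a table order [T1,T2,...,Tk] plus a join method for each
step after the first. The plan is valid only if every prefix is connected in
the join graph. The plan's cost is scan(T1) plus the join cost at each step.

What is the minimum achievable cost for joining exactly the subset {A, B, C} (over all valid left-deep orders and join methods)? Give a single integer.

6770

Selinger DP over subsets of {A,B,C}:
  {C}: scan cost=400, card=400
  {A}: scan cost=250, card=250
  {B}: scan cost=60, card=60
  {AC}: card=1250; try (A,hash)→4800, (A,nl_idx)→4850, (C,merge)→6500, (A,merge)→6650, (C,hash)→7700, (C,nl)→100250 …(+1); best=4800 via (A,hash)
  {AB}: card=7500; try (B,hash)→1220, (A,merge)→2730, (B,merge)→2920, (A,hash)→4120, (A,nl_idx)→8040, (B,nl_idx)→9250 …(+2); best=1220 via (B,hash)
  {ABC}: card=37500; try (B,hash)→6770, (C,hash)→15920, (B,merge)→20220, (B,nl_idx)→49800, (B,nl)→79800, (C,merge)→110220 …(+1); best=6770 via (B,hash)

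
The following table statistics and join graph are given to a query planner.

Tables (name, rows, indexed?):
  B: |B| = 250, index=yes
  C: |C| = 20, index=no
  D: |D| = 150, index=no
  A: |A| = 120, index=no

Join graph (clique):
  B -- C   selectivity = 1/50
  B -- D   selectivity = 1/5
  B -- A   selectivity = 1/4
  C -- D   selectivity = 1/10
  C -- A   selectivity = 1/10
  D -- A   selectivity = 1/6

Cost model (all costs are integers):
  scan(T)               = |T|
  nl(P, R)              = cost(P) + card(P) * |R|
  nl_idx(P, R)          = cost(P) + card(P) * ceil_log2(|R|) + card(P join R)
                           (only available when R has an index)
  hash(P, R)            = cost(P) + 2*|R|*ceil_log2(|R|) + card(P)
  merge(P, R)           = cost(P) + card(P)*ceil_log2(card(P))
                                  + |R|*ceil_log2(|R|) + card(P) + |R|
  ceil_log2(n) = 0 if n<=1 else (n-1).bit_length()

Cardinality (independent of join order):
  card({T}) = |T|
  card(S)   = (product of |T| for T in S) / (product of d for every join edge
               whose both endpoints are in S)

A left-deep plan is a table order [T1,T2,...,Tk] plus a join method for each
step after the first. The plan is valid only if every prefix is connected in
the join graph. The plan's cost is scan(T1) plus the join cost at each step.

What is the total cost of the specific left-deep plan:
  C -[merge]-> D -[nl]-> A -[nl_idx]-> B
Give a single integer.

step 1: scan C: cost=20, card=20
step 2: join D via merge
    card(P join D) = 20*150/(10) = 300
    cost = 20 + 20*5 + 150*8 + 20 + 150 = 1490
step 3: join A via nl
    card(P join A) = 300*120/(10*6) = 600
    cost = 1490 + 300*120 = 37490
step 4: join B via nl_idx
    card(P join B) = 600*250/(50*5*4) = 150
    cost = 37490 + 600*8 + 150 = 42440

42440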